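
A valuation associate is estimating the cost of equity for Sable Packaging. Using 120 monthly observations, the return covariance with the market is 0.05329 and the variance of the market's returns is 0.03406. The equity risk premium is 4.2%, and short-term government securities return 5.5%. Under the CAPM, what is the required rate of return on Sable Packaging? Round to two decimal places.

12.07%

β = Cov(R_i, R_m) / Var(R_m) = 0.05329 / 0.03406 = 1.5646
E(R) = R_f + β × MRP = 5.5% + 1.5646 × 4.2% = 12.07%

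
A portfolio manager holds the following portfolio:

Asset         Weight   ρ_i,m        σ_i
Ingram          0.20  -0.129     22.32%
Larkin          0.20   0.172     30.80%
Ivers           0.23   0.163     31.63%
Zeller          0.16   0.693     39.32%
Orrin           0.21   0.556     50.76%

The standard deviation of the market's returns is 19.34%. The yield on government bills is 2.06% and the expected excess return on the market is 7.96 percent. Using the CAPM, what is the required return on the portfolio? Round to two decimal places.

β_Ingram = -0.129 × 22.32% / 19.34% = -0.1489
β_Larkin = 0.172 × 30.80% / 19.34% = 0.2739
β_Ivers = 0.163 × 31.63% / 19.34% = 0.2666
β_Zeller = 0.693 × 39.32% / 19.34% = 1.4089
β_Orrin = 0.556 × 50.76% / 19.34% = 1.4593
β_P = Σ w_i β_i = 0.20×-0.1489 + 0.20×0.2739 + 0.23×0.2666 + 0.16×1.4089 + 0.21×1.4593 = 0.6182
E(R_P) = R_f + β_P × MRP = 2.06% + 0.6182 × 7.96% = 6.98%

6.98%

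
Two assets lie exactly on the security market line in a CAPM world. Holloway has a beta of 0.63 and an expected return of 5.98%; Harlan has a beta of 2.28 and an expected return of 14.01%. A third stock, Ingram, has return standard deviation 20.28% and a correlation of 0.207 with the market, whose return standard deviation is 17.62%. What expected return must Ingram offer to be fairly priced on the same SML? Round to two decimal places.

4.07%

MRP = (14.01% − 5.98%) / (2.28 − 0.63) = 4.8667%
R_f = 5.98% − 0.63 × 4.8667% = 2.9140%
β_Ingram = ρ·σ_i/σ_m = 0.207 × 20.28 / 17.62 = 0.2382
E(R_Ingram) = R_f + β × MRP = 2.9140% + 0.2382 × 4.8667% = 4.07%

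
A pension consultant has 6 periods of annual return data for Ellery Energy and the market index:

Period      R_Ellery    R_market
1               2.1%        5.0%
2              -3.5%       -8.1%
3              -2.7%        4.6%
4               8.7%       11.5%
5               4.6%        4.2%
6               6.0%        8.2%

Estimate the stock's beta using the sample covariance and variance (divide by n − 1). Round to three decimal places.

0.590

Mean R_i = (2.1 − 3.5 − 2.7 + 8.7 + 4.6 + 6.0) / 6 = 2.5333%
Mean R_m = (5.0 − 8.1 + 4.6 + 11.5 + 4.2 + 8.2) / 6 = 4.2333%
Σ(R_i − R̄_i)(R_m − R̄_m) = 130.6533  ⇒  Cov = 130.6533 / 5 = 26.1307
Σ(R_m − R̄_m)² = 221.3733  ⇒  Var(R_m) = 221.3733 / 5 = 44.2747
β = Cov / Var(R_m) = 26.1307 / 44.2747 = 0.5902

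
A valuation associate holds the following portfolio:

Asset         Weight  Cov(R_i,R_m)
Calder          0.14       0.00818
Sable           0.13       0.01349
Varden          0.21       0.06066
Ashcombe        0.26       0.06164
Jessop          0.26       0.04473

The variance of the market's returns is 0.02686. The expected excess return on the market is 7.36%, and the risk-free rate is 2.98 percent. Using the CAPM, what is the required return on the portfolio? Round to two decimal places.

β_Calder = 0.00818 / 0.02686 = 0.3045
β_Sable = 0.01349 / 0.02686 = 0.5022
β_Varden = 0.06066 / 0.02686 = 2.2584
β_Ashcombe = 0.06164 / 0.02686 = 2.2949
β_Jessop = 0.04473 / 0.02686 = 1.6653
β_P = Σ w_i β_i = 0.14×0.3045 + 0.13×0.5022 + 0.21×2.2584 + 0.26×2.2949 + 0.26×1.6653 = 1.6118
E(R_P) = R_f + β_P × MRP = 2.98% + 1.6118 × 7.36% = 14.84%

14.84%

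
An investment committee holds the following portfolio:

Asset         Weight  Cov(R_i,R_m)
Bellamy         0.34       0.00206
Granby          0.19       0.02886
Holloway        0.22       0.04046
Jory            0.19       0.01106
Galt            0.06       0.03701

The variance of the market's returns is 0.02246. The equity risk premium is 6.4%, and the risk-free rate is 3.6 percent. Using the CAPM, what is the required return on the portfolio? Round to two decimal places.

β_Bellamy = 0.00206 / 0.02246 = 0.0917
β_Granby = 0.02886 / 0.02246 = 1.2850
β_Holloway = 0.04046 / 0.02246 = 1.8014
β_Jory = 0.01106 / 0.02246 = 0.4924
β_Galt = 0.03701 / 0.02246 = 1.6478
β_P = Σ w_i β_i = 0.34×0.0917 + 0.19×1.2850 + 0.22×1.8014 + 0.19×0.4924 + 0.06×1.6478 = 0.8641
E(R_P) = R_f + β_P × MRP = 3.6% + 0.8641 × 6.4% = 9.13%

9.13%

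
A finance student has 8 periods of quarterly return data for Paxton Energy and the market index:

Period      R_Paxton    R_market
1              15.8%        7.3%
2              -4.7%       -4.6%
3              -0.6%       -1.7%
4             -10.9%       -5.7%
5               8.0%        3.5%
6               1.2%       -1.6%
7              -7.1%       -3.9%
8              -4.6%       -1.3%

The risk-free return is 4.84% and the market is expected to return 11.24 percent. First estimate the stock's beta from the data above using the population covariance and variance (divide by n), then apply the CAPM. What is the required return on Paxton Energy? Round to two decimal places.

17.15%

Mean R_i = (15.8 − 4.7 − 0.6 − 10.9 + 8.0 + 1.2 − 7.1 − 4.6) / 8 = -0.3625%
Mean R_m = (7.3 − 4.6 − 1.7 − 5.7 + 3.5 − 1.6 − 3.9 − 1.3) / 8 = -1.0000%
Σ(R_i − R̄_i)(R_m − R̄_m) = 256.9600  ⇒  Cov = 256.9600 / 8 = 32.1200
Σ(R_m − R̄_m)² = 133.5400  ⇒  Var(R_m) = 133.5400 / 8 = 16.6925
β = Cov / Var(R_m) = 32.1200 / 16.6925 = 1.9242
MRP = 11.24% − 4.84% = 6.40%
E(R) = R_f + β × MRP = 4.84% + 1.9242 × 6.40% = 17.15%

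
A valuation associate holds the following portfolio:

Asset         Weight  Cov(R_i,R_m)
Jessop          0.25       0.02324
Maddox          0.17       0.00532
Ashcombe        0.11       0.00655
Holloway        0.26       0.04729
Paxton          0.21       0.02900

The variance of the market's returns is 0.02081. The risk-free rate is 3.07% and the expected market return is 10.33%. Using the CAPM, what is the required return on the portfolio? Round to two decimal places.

β_Jessop = 0.02324 / 0.02081 = 1.1168
β_Maddox = 0.00532 / 0.02081 = 0.2556
β_Ashcombe = 0.00655 / 0.02081 = 0.3148
β_Holloway = 0.04729 / 0.02081 = 2.2725
β_Paxton = 0.02900 / 0.02081 = 1.3936
β_P = Σ w_i β_i = 0.25×1.1168 + 0.17×0.2556 + 0.11×0.3148 + 0.26×2.2725 + 0.21×1.3936 = 1.2408
MRP = 10.33% − 3.07% = 7.26%
E(R_P) = R_f + β_P × MRP = 3.07% + 1.2408 × 7.26% = 12.08%

12.08%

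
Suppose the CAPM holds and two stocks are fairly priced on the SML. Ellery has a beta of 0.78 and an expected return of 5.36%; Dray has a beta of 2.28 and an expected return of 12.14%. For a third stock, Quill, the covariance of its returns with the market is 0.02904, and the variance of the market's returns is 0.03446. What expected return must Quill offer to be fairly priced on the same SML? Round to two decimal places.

5.64%

MRP = (12.14% − 5.36%) / (2.28 − 0.78) = 4.5200%
R_f = 5.36% − 0.78 × 4.5200% = 1.8344%
β_Quill = Cov / Var(R_m) = 0.02904 / 0.03446 = 0.8427
E(R_Quill) = R_f + β × MRP = 1.8344% + 0.8427 × 4.5200% = 5.64%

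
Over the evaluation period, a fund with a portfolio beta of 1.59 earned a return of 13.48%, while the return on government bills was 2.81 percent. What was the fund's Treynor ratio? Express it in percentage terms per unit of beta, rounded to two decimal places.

6.71%

Treynor = (R_P − R_f) / β_P = (13.48% − 2.81%) / 1.5900 = 10.67% / 1.5900 = 6.71%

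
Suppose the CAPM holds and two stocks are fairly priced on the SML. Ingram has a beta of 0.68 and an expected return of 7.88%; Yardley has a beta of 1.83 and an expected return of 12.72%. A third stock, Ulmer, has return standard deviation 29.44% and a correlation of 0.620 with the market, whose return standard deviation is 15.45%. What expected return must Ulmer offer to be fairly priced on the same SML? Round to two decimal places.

MRP = (12.72% − 7.88%) / (1.83 − 0.68) = 4.2087%
R_f = 7.88% − 0.68 × 4.2087% = 5.0181%
β_Ulmer = ρ·σ_i/σ_m = 0.620 × 29.44 / 15.45 = 1.1814
E(R_Ulmer) = R_f + β × MRP = 5.0181% + 1.1814 × 4.2087% = 9.99%

9.99%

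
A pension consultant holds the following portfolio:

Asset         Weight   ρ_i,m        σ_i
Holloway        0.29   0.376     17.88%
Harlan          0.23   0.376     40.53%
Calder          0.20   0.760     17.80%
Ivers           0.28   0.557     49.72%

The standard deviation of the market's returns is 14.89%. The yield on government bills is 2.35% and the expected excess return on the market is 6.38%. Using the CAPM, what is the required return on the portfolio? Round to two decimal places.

β_Holloway = 0.376 × 17.88% / 14.89% = 0.4515
β_Harlan = 0.376 × 40.53% / 14.89% = 1.0235
β_Calder = 0.760 × 17.80% / 14.89% = 0.9085
β_Ivers = 0.557 × 49.72% / 14.89% = 1.8599
β_P = Σ w_i β_i = 0.29×0.4515 + 0.23×1.0235 + 0.20×0.9085 + 0.28×1.8599 = 1.0688
E(R_P) = R_f + β_P × MRP = 2.35% + 1.0688 × 6.38% = 9.17%

9.17%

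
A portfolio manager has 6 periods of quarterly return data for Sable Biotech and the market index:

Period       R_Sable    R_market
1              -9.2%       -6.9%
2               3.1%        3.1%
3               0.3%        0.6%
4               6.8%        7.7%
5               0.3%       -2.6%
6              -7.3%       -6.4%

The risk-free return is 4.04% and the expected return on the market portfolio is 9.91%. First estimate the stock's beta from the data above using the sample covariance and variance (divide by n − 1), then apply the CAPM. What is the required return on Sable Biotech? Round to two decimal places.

Mean R_i = (-9.2 + 3.1 + 0.3 + 6.8 + 0.3 − 7.3) / 6 = -1.0000%
Mean R_m = (-6.9 + 3.1 + 0.6 + 7.7 − 2.6 − 6.4) / 6 = -0.7500%
Σ(R_i − R̄_i)(R_m − R̄_m) = 167.0700  ⇒  Cov = 167.0700 / 5 = 33.4140
Σ(R_m − R̄_m)² = 161.2150  ⇒  Var(R_m) = 161.2150 / 5 = 32.2430
β = Cov / Var(R_m) = 33.4140 / 32.2430 = 1.0363
MRP = 9.91% − 4.04% = 5.87%
E(R) = R_f + β × MRP = 4.04% + 1.0363 × 5.87% = 10.12%

10.12%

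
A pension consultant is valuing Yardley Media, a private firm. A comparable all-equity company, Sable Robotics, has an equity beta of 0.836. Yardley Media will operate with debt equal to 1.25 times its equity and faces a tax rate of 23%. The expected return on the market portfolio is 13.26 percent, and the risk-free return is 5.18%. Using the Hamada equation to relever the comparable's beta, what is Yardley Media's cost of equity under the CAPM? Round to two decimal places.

18.44%

β_L = β_U × [1 + (1 − t)(D/E)] = 0.836 × [1 + (1 − 0.23) × 1.25]
    = 0.836 × [1 + 0.77 × 1.25] = 0.836 × 1.9625 = 1.6407
MRP = 13.26% − 5.18% = 8.08%
E(R) = R_f + β_L × MRP = 5.18% + 1.6407 × 8.08% = 18.44%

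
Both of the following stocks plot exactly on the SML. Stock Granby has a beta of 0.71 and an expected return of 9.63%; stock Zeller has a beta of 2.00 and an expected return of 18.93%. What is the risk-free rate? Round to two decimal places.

4.51%

Both satisfy E(R) = R_f + β·MRP, so the slope of the SML is
MRP = (18.93% − 9.63%) / (2.00 − 0.71) = 9.30% / 1.29 = 7.2093%
R_f = E(R_Granby) − β_Granby·MRP = 9.63% − 0.71 × 7.2093% = 4.5114%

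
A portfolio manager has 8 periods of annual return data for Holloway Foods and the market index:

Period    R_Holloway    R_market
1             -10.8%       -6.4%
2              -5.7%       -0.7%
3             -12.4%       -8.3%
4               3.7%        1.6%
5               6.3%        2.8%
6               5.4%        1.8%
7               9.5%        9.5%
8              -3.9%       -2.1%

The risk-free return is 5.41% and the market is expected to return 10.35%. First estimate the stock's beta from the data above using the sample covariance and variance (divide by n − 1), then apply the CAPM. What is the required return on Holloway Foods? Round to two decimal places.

Mean R_i = (-10.8 − 5.7 − 12.4 + 3.7 + 6.3 + 5.4 + 9.5 − 3.9) / 8 = -0.9875%
Mean R_m = (-6.4 − 0.7 − 8.3 + 1.6 + 2.8 + 1.8 + 9.5 − 2.1) / 8 = -0.2250%
Σ(R_i − R̄_i)(R_m − R̄_m) = 305.9725  ⇒  Cov = 305.9725 / 7 = 43.7104
Σ(R_m − R̄_m)² = 218.2350  ⇒  Var(R_m) = 218.2350 / 7 = 31.1764
β = Cov / Var(R_m) = 43.7104 / 31.1764 = 1.4020
MRP = 10.35% − 5.41% = 4.94%
E(R) = R_f + β × MRP = 5.41% + 1.4020 × 4.94% = 12.34%

12.34%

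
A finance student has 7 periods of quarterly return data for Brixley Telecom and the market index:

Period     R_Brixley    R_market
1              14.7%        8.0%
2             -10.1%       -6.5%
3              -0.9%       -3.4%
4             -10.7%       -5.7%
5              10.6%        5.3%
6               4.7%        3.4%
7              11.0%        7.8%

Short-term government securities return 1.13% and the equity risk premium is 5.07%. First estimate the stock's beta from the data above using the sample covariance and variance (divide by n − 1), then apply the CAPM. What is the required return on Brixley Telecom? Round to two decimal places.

9.19%

Mean R_i = (14.7 − 10.1 − 0.9 − 10.7 + 10.6 + 4.7 + 11.0) / 7 = 2.7571%
Mean R_m = (8.0 − 6.5 − 3.4 − 5.7 + 5.3 + 3.4 + 7.8) / 7 = 1.2714%
Σ(R_i − R̄_i)(R_m − R̄_m) = 380.7214  ⇒  Cov = 380.7214 / 6 = 63.4536
Σ(R_m − R̄_m)² = 239.4743  ⇒  Var(R_m) = 239.4743 / 6 = 39.9124
β = Cov / Var(R_m) = 63.4536 / 39.9124 = 1.5898
E(R) = R_f + β × MRP = 1.13% + 1.5898 × 5.07% = 9.19%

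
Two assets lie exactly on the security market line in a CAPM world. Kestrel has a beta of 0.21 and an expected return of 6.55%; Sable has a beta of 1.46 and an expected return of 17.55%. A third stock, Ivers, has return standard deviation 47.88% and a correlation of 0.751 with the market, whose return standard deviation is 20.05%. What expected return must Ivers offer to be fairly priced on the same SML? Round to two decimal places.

MRP = (17.55% − 6.55%) / (1.46 − 0.21) = 8.8000%
R_f = 6.55% − 0.21 × 8.8000% = 4.7020%
β_Ivers = ρ·σ_i/σ_m = 0.751 × 47.88 / 20.05 = 1.7934
E(R_Ivers) = R_f + β × MRP = 4.7020% + 1.7934 × 8.8000% = 20.48%

20.48%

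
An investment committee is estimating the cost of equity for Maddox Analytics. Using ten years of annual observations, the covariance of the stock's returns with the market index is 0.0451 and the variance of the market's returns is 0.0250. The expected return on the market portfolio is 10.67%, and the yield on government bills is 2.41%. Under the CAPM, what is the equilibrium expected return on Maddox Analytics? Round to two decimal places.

17.31%

β = Cov(R_i, R_m) / Var(R_m) = 0.0451 / 0.0250 = 1.8040
MRP = 10.67% − 2.41% = 8.26%
E(R) = R_f + β × MRP = 2.41% + 1.8040 × 8.26% = 17.31%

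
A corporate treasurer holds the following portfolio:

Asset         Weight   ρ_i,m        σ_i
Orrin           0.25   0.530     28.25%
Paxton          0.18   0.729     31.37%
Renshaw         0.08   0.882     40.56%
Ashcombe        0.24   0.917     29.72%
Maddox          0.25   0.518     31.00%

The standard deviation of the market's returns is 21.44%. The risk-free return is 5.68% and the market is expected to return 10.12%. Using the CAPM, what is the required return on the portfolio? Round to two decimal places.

β_Orrin = 0.530 × 28.25% / 21.44% = 0.6983
β_Paxton = 0.729 × 31.37% / 21.44% = 1.0666
β_Renshaw = 0.882 × 40.56% / 21.44% = 1.6686
β_Ashcombe = 0.917 × 29.72% / 21.44% = 1.2711
β_Maddox = 0.518 × 31.00% / 21.44% = 0.7490
β_P = Σ w_i β_i = 0.25×0.6983 + 0.18×1.0666 + 0.08×1.6686 + 0.24×1.2711 + 0.25×0.7490 = 0.9924
MRP = 10.12% − 5.68% = 4.44%
E(R_P) = R_f + β_P × MRP = 5.68% + 0.9924 × 4.44% = 10.09%

10.09%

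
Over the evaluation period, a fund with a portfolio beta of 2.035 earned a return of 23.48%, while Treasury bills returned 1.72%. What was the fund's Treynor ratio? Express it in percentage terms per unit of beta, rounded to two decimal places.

Treynor = (R_P − R_f) / β_P = (23.48% − 1.72%) / 2.0350 = 21.76% / 2.0350 = 10.69%

10.69%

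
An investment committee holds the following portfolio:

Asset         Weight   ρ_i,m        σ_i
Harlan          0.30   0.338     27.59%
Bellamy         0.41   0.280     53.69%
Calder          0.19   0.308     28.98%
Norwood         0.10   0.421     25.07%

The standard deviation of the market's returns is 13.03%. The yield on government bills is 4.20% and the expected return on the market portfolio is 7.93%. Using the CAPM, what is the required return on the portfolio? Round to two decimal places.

β_Harlan = 0.338 × 27.59% / 13.03% = 0.7157
β_Bellamy = 0.280 × 53.69% / 13.03% = 1.1537
β_Calder = 0.308 × 28.98% / 13.03% = 0.6850
β_Norwood = 0.421 × 25.07% / 13.03% = 0.8100
β_P = Σ w_i β_i = 0.30×0.7157 + 0.41×1.1537 + 0.19×0.6850 + 0.10×0.8100 = 0.8989
MRP = 7.93% − 4.20% = 3.73%
E(R_P) = R_f + β_P × MRP = 4.20% + 0.8989 × 3.73% = 7.55%

7.55%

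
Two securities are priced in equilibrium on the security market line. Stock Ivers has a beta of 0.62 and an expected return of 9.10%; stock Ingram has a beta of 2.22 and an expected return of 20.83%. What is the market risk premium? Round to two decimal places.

7.33%

Both satisfy E(R) = R_f + β·MRP, so the slope of the SML is
MRP = (20.83% − 9.10%) / (2.22 − 0.62) = 11.73% / 1.60 = 7.3313%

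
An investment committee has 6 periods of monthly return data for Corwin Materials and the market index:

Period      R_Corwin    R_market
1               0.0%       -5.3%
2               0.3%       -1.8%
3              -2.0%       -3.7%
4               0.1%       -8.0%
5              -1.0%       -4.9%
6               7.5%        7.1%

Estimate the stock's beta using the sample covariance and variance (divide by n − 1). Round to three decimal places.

0.566

Mean R_i = (0.0 + 0.3 − 2.0 + 0.1 − 1.0 + 7.5) / 6 = 0.8167%
Mean R_m = (-5.3 − 1.8 − 3.7 − 8.0 − 4.9 + 7.1) / 6 = -2.7667%
Σ(R_i − R̄_i)(R_m − R̄_m) = 77.7667  ⇒  Cov = 77.7667 / 5 = 15.5533
Σ(R_m − R̄_m)² = 137.5133  ⇒  Var(R_m) = 137.5133 / 5 = 27.5027
β = Cov / Var(R_m) = 15.5533 / 27.5027 = 0.5655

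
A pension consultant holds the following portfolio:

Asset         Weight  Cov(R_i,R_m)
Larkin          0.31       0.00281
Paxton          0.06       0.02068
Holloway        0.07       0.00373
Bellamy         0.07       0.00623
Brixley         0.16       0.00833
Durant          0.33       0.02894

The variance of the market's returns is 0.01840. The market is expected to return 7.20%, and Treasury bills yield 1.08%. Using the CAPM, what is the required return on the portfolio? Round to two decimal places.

5.63%

β_Larkin = 0.00281 / 0.01840 = 0.1527
β_Paxton = 0.02068 / 0.01840 = 1.1239
β_Holloway = 0.00373 / 0.01840 = 0.2027
β_Bellamy = 0.00623 / 0.01840 = 0.3386
β_Brixley = 0.00833 / 0.01840 = 0.4527
β_Durant = 0.02894 / 0.01840 = 1.5728
β_P = Σ w_i β_i = 0.31×0.1527 + 0.06×1.1239 + 0.07×0.2027 + 0.07×0.3386 + 0.16×0.4527 + 0.33×1.5728 = 0.7441
MRP = 7.20% − 1.08% = 6.12%
E(R_P) = R_f + β_P × MRP = 1.08% + 0.7441 × 6.12% = 5.63%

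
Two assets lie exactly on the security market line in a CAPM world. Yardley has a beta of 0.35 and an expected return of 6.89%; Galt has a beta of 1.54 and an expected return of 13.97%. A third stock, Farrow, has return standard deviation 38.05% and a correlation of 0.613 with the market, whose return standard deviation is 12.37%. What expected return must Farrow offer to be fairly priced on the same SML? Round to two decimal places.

MRP = (13.97% − 6.89%) / (1.54 − 0.35) = 5.9496%
R_f = 6.89% − 0.35 × 5.9496% = 4.8076%
β_Farrow = ρ·σ_i/σ_m = 0.613 × 38.05 / 12.37 = 1.8856
E(R_Farrow) = R_f + β × MRP = 4.8076% + 1.8856 × 5.9496% = 16.03%

16.03%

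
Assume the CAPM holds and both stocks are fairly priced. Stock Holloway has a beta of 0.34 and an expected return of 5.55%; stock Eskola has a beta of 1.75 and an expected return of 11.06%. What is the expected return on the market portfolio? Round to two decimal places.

Both satisfy E(R) = R_f + β·MRP, so the slope of the SML is
MRP = (11.06% − 5.55%) / (1.75 − 0.34) = 5.51% / 1.41 = 3.9078%
R_f = E(R_Holloway) − β_Holloway·MRP = 5.55% − 0.34 × 3.9078% = 4.2213%
E(R_m) = R_f + MRP = 4.2213% + 3.9078% = 8.13%

8.13%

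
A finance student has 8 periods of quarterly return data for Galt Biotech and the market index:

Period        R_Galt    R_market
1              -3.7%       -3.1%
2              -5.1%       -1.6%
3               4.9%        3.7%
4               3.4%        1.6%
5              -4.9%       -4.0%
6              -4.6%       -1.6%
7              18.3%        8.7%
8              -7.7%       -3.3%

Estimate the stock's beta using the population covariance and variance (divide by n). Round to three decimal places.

Mean R_i = (-3.7 − 5.1 + 4.9 + 3.4 − 4.9 − 4.6 + 18.3 − 7.7) / 8 = 0.0750%
Mean R_m = (-3.1 − 1.6 + 3.7 + 1.6 − 4.0 − 1.6 + 8.7 − 3.3) / 8 = 0.0500%
Σ(R_i − R̄_i)(R_m − R̄_m) = 254.7500  ⇒  Cov = 254.7500 / 8 = 31.8438
Σ(R_m − R̄_m)² = 133.5400  ⇒  Var(R_m) = 133.5400 / 8 = 16.6925
β = Cov / Var(R_m) = 31.8438 / 16.6925 = 1.9077

1.908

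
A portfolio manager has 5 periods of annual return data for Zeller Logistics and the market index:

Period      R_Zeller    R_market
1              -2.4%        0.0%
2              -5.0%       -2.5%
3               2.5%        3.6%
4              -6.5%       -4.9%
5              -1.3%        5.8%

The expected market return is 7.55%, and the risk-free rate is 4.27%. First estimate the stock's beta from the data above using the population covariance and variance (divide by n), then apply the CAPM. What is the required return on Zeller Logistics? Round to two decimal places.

6.46%

Mean R_i = (-2.4 − 5.0 + 2.5 − 6.5 − 1.3) / 5 = -2.5400%
Mean R_m = (0.0 − 2.5 + 3.6 − 4.9 + 5.8) / 5 = 0.4000%
Σ(R_i − R̄_i)(R_m − R̄_m) = 50.8900  ⇒  Cov = 50.8900 / 5 = 10.1780
Σ(R_m − R̄_m)² = 76.0600  ⇒  Var(R_m) = 76.0600 / 5 = 15.2120
β = Cov / Var(R_m) = 10.1780 / 15.2120 = 0.6691
MRP = 7.55% − 4.27% = 3.28%
E(R) = R_f + β × MRP = 4.27% + 0.6691 × 3.28% = 6.46%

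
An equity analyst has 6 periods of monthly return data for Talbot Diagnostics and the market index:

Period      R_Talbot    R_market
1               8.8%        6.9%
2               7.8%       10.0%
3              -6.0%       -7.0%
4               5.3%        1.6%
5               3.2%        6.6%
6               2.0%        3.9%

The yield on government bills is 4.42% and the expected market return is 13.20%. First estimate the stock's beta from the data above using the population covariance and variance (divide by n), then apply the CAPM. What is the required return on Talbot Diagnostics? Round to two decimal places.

Mean R_i = (8.8 + 7.8 − 6.0 + 5.3 + 3.2 + 2.0) / 6 = 3.5167%
Mean R_m = (6.9 + 10.0 − 7.0 + 1.6 + 6.6 + 3.9) / 6 = 3.6667%
Σ(R_i − R̄_i)(R_m − R̄_m) = 140.7533  ⇒  Cov = 140.7533 / 6 = 23.4589
Σ(R_m − R̄_m)² = 177.2733  ⇒  Var(R_m) = 177.2733 / 6 = 29.5456
β = Cov / Var(R_m) = 23.4589 / 29.5456 = 0.7940
MRP = 13.20% − 4.42% = 8.78%
E(R) = R_f + β × MRP = 4.42% + 0.7940 × 8.78% = 11.39%

11.39%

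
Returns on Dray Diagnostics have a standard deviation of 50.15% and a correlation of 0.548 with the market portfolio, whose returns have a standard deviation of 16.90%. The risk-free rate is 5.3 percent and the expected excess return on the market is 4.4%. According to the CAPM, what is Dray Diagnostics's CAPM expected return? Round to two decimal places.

12.46%

β = ρ × σ_i / σ_m = 0.548 × 50.15% / 16.90% = 1.6262
E(R) = 5.3% + 1.6262 × 4.4% = 12.46%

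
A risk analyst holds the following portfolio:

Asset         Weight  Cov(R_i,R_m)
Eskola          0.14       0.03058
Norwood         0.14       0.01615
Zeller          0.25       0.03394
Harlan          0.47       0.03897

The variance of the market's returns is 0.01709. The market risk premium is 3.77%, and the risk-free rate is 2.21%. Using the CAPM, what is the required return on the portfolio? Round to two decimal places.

β_Eskola = 0.03058 / 0.01709 = 1.7894
β_Norwood = 0.01615 / 0.01709 = 0.9450
β_Zeller = 0.03394 / 0.01709 = 1.9860
β_Harlan = 0.03897 / 0.01709 = 2.2803
β_P = Σ w_i β_i = 0.14×1.7894 + 0.14×0.9450 + 0.25×1.9860 + 0.47×2.2803 = 1.9511
E(R_P) = R_f + β_P × MRP = 2.21% + 1.9511 × 3.77% = 9.57%

9.57%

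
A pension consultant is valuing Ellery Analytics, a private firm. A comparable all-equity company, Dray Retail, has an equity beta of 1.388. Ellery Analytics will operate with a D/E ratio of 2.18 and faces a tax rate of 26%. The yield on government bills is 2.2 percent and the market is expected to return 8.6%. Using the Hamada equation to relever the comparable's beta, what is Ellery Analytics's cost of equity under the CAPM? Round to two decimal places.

β_L = β_U × [1 + (1 − t)(D/E)] = 1.388 × [1 + (1 − 0.26) × 2.18]
    = 1.388 × [1 + 0.74 × 2.18] = 1.388 × 2.6132 = 3.6271
MRP = 8.6% − 2.2% = 6.40%
E(R) = R_f + β_L × MRP = 2.2% + 3.6271 × 6.4% = 25.41%

25.41%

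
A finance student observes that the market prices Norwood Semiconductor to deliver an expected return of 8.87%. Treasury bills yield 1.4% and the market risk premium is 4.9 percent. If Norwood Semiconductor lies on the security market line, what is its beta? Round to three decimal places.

β = (E(R) − R_f) / MRP = (8.87% − 1.4%) / 4.9% = 7.47% / 4.9% = 1.524

1.524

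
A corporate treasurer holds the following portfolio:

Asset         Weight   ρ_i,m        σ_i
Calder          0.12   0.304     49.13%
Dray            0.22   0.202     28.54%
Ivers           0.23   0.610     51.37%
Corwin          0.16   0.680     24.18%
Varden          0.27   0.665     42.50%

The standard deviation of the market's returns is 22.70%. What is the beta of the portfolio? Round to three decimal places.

0.904

β_Calder = 0.304 × 49.13% / 22.70% = 0.6580
β_Dray = 0.202 × 28.54% / 22.70% = 0.2540
β_Ivers = 0.610 × 51.37% / 22.70% = 1.3804
β_Corwin = 0.680 × 24.18% / 22.70% = 0.7243
β_Varden = 0.665 × 42.50% / 22.70% = 1.2450
β_P = Σ w_i β_i = 0.12×0.6580 + 0.22×0.2540 + 0.23×1.3804 + 0.16×0.7243 + 0.27×1.2450 = 0.9044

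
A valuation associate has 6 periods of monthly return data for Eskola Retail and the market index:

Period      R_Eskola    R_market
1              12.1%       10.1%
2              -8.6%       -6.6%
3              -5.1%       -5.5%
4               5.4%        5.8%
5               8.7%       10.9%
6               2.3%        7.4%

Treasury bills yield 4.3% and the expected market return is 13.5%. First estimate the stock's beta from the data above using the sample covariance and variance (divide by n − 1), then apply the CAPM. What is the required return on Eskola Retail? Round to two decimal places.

13.32%

Mean R_i = (12.1 − 8.6 − 5.1 + 5.4 + 8.7 + 2.3) / 6 = 2.4667%
Mean R_m = (10.1 − 6.6 − 5.5 + 5.8 + 10.9 + 7.4) / 6 = 3.6833%
Σ(R_i − R̄_i)(R_m − R̄_m) = 295.6767  ⇒  Cov = 295.6767 / 5 = 59.1353
Σ(R_m − R̄_m)² = 301.6283  ⇒  Var(R_m) = 301.6283 / 5 = 60.3257
β = Cov / Var(R_m) = 59.1353 / 60.3257 = 0.9803
MRP = 13.5% − 4.3% = 9.20%
E(R) = R_f + β × MRP = 4.3% + 0.9803 × 9.2% = 13.32%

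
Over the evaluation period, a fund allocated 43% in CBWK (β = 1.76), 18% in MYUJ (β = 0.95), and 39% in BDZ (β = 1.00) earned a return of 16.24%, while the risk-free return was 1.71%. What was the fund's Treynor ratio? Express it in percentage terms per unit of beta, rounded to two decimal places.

11.03%

β_P = 0.43×1.76 + 0.18×0.95 + 0.39×1.00 = 1.3178
Treynor = (R_P − R_f) / β_P = (16.24% − 1.71%) / 1.3178 = 14.53% / 1.3178 = 11.03%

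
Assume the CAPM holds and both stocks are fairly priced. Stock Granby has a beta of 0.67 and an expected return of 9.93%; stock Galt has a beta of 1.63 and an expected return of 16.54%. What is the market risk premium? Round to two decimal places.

Both satisfy E(R) = R_f + β·MRP, so the slope of the SML is
MRP = (16.54% − 9.93%) / (1.63 − 0.67) = 6.61% / 0.96 = 6.8854%

6.89%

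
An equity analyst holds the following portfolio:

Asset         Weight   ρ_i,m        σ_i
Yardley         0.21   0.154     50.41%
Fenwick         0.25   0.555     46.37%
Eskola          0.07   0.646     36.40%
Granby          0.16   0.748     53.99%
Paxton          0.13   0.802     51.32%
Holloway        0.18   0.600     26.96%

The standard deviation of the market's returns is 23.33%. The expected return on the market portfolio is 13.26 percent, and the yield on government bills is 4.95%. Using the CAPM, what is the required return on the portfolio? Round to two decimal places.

13.65%

β_Yardley = 0.154 × 50.41% / 23.33% = 0.3328
β_Fenwick = 0.555 × 46.37% / 23.33% = 1.1031
β_Eskola = 0.646 × 36.40% / 23.33% = 1.0079
β_Granby = 0.748 × 53.99% / 23.33% = 1.7310
β_Paxton = 0.802 × 51.32% / 23.33% = 1.7642
β_Holloway = 0.600 × 26.96% / 23.33% = 0.6934
β_P = Σ w_i β_i = 0.21×0.3328 + 0.25×1.1031 + 0.07×1.0079 + 0.16×1.7310 + 0.13×1.7642 + 0.18×0.6934 = 1.0473
MRP = 13.26% − 4.95% = 8.31%
E(R_P) = R_f + β_P × MRP = 4.95% + 1.0473 × 8.31% = 13.65%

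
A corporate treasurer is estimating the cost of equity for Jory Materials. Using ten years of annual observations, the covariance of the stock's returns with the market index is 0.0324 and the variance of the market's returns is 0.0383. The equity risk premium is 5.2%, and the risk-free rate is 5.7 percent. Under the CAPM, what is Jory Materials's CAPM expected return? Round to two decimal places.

β = Cov(R_i, R_m) / Var(R_m) = 0.0324 / 0.0383 = 0.8460
E(R) = R_f + β × MRP = 5.7% + 0.8460 × 5.2% = 10.10%

10.10%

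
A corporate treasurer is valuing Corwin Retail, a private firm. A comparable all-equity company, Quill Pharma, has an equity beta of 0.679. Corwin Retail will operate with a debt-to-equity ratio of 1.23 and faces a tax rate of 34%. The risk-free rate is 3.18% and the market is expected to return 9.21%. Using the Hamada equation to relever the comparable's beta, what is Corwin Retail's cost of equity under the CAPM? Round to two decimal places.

β_L = β_U × [1 + (1 − t)(D/E)] = 0.679 × [1 + (1 − 0.34) × 1.23]
    = 0.679 × [1 + 0.66 × 1.23] = 0.679 × 1.8118 = 1.2302
MRP = 9.21% − 3.18% = 6.03%
E(R) = R_f + β_L × MRP = 3.18% + 1.2302 × 6.03% = 10.60%

10.60%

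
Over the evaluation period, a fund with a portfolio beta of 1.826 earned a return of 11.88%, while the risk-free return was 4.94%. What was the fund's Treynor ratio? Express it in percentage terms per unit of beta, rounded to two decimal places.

Treynor = (R_P − R_f) / β_P = (11.88% − 4.94%) / 1.8260 = 6.94% / 1.8260 = 3.80%

3.80%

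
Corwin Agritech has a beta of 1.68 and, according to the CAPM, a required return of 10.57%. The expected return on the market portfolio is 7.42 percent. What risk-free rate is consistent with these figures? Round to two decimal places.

E(R) = R_f + β(E(R_m) − R_f) = R_f(1 − β) + β·E(R_m)
10.57% = R_f × (1 − 1.68) + 1.68 × 7.42%
10.57% = R_f × -0.68 + 12.4656%
R_f = (10.57% − 12.4656%) / -0.68 = 2.79%

2.79%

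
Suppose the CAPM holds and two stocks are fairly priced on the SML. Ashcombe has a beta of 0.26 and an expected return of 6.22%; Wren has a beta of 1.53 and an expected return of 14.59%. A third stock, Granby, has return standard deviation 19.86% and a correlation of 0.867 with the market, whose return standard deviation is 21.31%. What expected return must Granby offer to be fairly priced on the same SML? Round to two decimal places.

9.83%

MRP = (14.59% − 6.22%) / (1.53 − 0.26) = 6.5906%
R_f = 6.22% − 0.26 × 6.5906% = 4.5064%
β_Granby = ρ·σ_i/σ_m = 0.867 × 19.86 / 21.31 = 0.8080
E(R_Granby) = R_f + β × MRP = 4.5064% + 0.8080 × 6.5906% = 9.83%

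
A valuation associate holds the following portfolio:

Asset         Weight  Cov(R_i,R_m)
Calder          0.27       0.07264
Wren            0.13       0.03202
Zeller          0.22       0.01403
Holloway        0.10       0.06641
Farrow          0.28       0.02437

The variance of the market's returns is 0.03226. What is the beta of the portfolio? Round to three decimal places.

1.250

β_Calder = 0.07264 / 0.03226 = 2.2517
β_Wren = 0.03202 / 0.03226 = 0.9926
β_Zeller = 0.01403 / 0.03226 = 0.4349
β_Holloway = 0.06641 / 0.03226 = 2.0586
β_Farrow = 0.02437 / 0.03226 = 0.7554
β_P = Σ w_i β_i = 0.27×2.2517 + 0.13×0.9926 + 0.22×0.4349 + 0.10×2.0586 + 0.28×0.7554 = 1.2500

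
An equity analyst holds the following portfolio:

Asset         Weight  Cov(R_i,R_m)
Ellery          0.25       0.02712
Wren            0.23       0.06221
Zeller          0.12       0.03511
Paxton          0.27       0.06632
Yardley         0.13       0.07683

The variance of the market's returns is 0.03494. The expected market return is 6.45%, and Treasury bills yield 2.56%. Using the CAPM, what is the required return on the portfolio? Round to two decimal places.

β_Ellery = 0.02712 / 0.03494 = 0.7762
β_Wren = 0.06221 / 0.03494 = 1.7805
β_Zeller = 0.03511 / 0.03494 = 1.0049
β_Paxton = 0.06632 / 0.03494 = 1.8981
β_Yardley = 0.07683 / 0.03494 = 2.1989
β_P = Σ w_i β_i = 0.25×0.7762 + 0.23×1.7805 + 0.12×1.0049 + 0.27×1.8981 + 0.13×2.1989 = 1.5225
MRP = 6.45% − 2.56% = 3.89%
E(R_P) = R_f + β_P × MRP = 2.56% + 1.5225 × 3.89% = 8.48%

8.48%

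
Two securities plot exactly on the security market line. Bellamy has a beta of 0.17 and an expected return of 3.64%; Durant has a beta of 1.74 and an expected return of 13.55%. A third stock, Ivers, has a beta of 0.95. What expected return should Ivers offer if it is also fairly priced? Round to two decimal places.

8.56%

MRP (SML slope) = (13.55% − 3.64%) / (1.74 − 0.17) = 9.91% / 1.57 = 6.3121%
R_f (intercept) = 3.64% − 0.17 × 6.3121% = 2.5669%
E(R_Ivers) = R_f + β × MRP = 2.5669% + 0.95 × 6.3121% = 8.56%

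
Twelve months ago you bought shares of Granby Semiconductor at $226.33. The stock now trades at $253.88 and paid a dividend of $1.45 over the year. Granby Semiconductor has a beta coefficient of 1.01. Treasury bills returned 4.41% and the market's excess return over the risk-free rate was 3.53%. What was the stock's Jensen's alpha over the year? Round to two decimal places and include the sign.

Realised HPR = (P1 + D1 − P0) / P0 = (253.88 + 1.45 − 226.33) / 226.33 = 29.00 / 226.33 = 12.8131%
CAPM required = R_f + β·MRP = 4.41% + 1.01 × 3.53% = 7.9753%
α = realised − required = 12.8131% − 7.9753% = +4.84%

+4.84%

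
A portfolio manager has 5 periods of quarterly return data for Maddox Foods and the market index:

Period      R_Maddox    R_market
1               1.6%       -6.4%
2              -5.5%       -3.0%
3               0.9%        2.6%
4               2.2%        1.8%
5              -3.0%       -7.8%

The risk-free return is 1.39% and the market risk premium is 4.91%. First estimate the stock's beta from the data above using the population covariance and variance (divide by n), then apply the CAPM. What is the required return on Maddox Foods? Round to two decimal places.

Mean R_i = (1.6 − 5.5 + 0.9 + 2.2 − 3.0) / 5 = -0.7600%
Mean R_m = (-6.4 − 3.0 + 2.6 + 1.8 − 7.8) / 5 = -2.5600%
Σ(R_i − R̄_i)(R_m − R̄_m) = 26.2320  ⇒  Cov = 26.2320 / 5 = 5.2464
Σ(R_m − R̄_m)² = 88.0320  ⇒  Var(R_m) = 88.0320 / 5 = 17.6064
β = Cov / Var(R_m) = 5.2464 / 17.6064 = 0.2980
E(R) = R_f + β × MRP = 1.39% + 0.2980 × 4.91% = 2.85%

2.85%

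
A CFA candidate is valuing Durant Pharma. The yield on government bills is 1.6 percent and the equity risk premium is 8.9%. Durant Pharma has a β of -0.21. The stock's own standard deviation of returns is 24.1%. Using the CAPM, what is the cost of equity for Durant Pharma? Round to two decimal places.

-0.27%

E(R) = R_f + β × MRP = 1.6% + -0.21 × 8.9% = -0.27%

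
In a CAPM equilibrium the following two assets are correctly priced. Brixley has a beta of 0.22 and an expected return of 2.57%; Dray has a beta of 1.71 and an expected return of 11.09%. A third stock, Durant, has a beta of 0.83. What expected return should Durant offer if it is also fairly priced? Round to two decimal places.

MRP (SML slope) = (11.09% − 2.57%) / (1.71 − 0.22) = 8.52% / 1.49 = 5.7181%
R_f (intercept) = 2.57% − 0.22 × 5.7181% = 1.3120%
E(R_Durant) = R_f + β × MRP = 1.3120% + 0.83 × 5.7181% = 6.06%

6.06%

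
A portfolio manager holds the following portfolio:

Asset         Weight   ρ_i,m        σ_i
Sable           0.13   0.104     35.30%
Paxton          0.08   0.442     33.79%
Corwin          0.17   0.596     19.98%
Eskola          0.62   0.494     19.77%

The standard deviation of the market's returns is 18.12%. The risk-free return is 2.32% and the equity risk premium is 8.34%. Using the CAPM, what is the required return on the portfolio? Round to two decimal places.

β_Sable = 0.104 × 35.30% / 18.12% = 0.2026
β_Paxton = 0.442 × 33.79% / 18.12% = 0.8242
β_Corwin = 0.596 × 19.98% / 18.12% = 0.6572
β_Eskola = 0.494 × 19.77% / 18.12% = 0.5390
β_P = Σ w_i β_i = 0.13×0.2026 + 0.08×0.8242 + 0.17×0.6572 + 0.62×0.5390 = 0.5382
E(R_P) = R_f + β_P × MRP = 2.32% + 0.5382 × 8.34% = 6.81%

6.81%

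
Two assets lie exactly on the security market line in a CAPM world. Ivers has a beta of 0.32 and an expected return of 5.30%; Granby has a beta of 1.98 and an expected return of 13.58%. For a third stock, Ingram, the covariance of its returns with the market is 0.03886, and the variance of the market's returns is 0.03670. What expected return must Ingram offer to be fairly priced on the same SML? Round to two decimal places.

MRP = (13.58% − 5.30%) / (1.98 − 0.32) = 4.9880%
R_f = 5.30% − 0.32 × 4.9880% = 3.7038%
β_Ingram = Cov / Var(R_m) = 0.03886 / 0.03670 = 1.0589
E(R_Ingram) = R_f + β × MRP = 3.7038% + 1.0589 × 4.9880% = 8.99%

8.99%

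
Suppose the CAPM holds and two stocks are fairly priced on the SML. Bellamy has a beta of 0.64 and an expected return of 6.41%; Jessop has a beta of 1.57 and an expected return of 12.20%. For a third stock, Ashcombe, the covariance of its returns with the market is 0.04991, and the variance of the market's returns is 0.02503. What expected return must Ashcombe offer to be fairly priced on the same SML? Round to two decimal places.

14.84%

MRP = (12.20% − 6.41%) / (1.57 − 0.64) = 6.2258%
R_f = 6.41% − 0.64 × 6.2258% = 2.4255%
β_Ashcombe = Cov / Var(R_m) = 0.04991 / 0.02503 = 1.9940
E(R_Ashcombe) = R_f + β × MRP = 2.4255% + 1.9940 × 6.2258% = 14.84%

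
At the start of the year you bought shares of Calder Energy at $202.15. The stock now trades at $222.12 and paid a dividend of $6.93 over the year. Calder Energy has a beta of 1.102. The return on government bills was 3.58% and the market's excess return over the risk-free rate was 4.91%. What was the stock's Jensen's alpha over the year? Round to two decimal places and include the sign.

Realised HPR = (P1 + D1 − P0) / P0 = (222.12 + 6.93 − 202.15) / 202.15 = 26.90 / 202.15 = 13.3070%
CAPM required = R_f + β·MRP = 3.58% + 1.102 × 4.91% = 8.99082%
α = realised − required = 13.3070% − 8.99082% = +4.32%

+4.32%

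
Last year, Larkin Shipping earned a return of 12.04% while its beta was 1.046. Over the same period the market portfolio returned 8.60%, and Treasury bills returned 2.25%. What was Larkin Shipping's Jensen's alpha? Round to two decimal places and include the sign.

+3.15%

Market excess return = 8.60% − 2.25% = 6.35%
CAPM benchmark = R_f + β(R_m − R_f) = 2.25% + 1.046 × 6.35% = 8.89210%
α = actual − benchmark = 12.04% − 8.89210% = +3.15%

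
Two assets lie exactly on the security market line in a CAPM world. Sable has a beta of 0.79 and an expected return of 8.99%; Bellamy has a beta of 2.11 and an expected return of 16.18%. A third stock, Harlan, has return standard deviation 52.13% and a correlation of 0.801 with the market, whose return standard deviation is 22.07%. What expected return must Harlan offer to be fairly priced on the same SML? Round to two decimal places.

MRP = (16.18% − 8.99%) / (2.11 − 0.79) = 5.4470%
R_f = 8.99% − 0.79 × 5.4470% = 4.6869%
β_Harlan = ρ·σ_i/σ_m = 0.801 × 52.13 / 22.07 = 1.8920
E(R_Harlan) = R_f + β × MRP = 4.6869% + 1.8920 × 5.4470% = 14.99%

14.99%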